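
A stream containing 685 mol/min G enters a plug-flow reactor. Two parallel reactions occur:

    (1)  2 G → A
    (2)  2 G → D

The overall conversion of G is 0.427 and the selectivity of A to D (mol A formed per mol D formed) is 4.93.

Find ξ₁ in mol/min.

ξ₁ = 122 mol/min

Conversion of G: G consumed = 0.427 × 685 = 292.5 mol/min = 2ξ₁ + 2ξ₂.
Selectivity: 1ξ₁ / (1ξ₂) = 4.93 → ξ₁ = 4.93 ξ₂.
Substitute: (2·4.93 + 2) ξ₂ = 292.5 → ξ₂ = 24.66 mol/min, ξ₁ = 121.6 mol/min.
Outlet amounts (n = n₀ + Σ ν·ξ):
  G: 685 − 2(121.6) − 2(24.66) = 392.5
  A: 0 + 1(121.6) = 121.6
  D: 0 + 1(24.66) = 24.66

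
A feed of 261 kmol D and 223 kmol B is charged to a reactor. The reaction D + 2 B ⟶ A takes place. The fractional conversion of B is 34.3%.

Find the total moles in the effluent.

408 kmol

B reacted = 0.343 × 223 = 76.49 kmol; ν_B = −2, so ξ = 76.49/2 = 38.24 kmol.
Outlet amounts (n = n₀ + ν ξ):
  D: 261 − 1(38.24) = 222.8
  B: 223 − 2(38.24) = 146.5
  A: 0 + 1(38.24) = 38.24
Total out = 222.8 + 146.5 + 38.24 = 407.5 kmol.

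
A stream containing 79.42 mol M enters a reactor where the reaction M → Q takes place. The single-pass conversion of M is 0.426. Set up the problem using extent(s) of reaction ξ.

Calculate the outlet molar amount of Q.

M reacted = 0.426 × 79.42 = 33.83 mol; ν_M = −1, so ξ = 33.83/1 = 33.83 mol.
Outlet amounts (n = n₀ + ν ξ):
  M: 79.42 − 1(33.83) = 45.59
  Q: 0 + 1(33.83) = 33.83

33.8 mol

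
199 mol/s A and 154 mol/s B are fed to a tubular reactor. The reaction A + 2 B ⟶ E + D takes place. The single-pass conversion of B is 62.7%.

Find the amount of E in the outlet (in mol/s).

48.3 mol/s

B reacted = 0.627 × 154 = 96.56 mol/s; ν_B = −2, so ξ = 96.56/2 = 48.28 mol/s.
Outlet amounts (n = n₀ + ν ξ):
  A: 199 − 1(48.28) = 150.7
  B: 154 − 2(48.28) = 57.44
  E: 0 + 1(48.28) = 48.28
  D: 0 + 1(48.28) = 48.28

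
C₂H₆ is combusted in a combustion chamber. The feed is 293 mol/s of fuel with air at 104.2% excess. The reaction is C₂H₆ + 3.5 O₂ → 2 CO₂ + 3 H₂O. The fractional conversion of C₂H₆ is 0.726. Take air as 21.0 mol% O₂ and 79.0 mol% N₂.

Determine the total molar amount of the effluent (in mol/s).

10400 mol/s

Stoichiometric O₂ = 3.5 × 293 = 1026 mol/s; O₂ fed = 1026 × 2.042 = 2094 mol/s.
N₂ fed = 2094 × 79/21 = 7878 mol/s.
Fuel reacted = 0.726 × 293 → ξ = 212.7 mol/s.
Outlet (n = n₀ + ν ξ):
  C₂H₆: 293 − 1(212.7) = 80.28
  O₂: 2094 − 3.5(212.7) = 1350
  N₂: 7878 (inert)
  CO₂: 0 + 2(212.7) = 425.4
  H₂O: 0 + 3(212.7) = 638.2
Total out = 80.28 + 1350 + 7878 + 425.4 + 638.2 = 10370 mol/s.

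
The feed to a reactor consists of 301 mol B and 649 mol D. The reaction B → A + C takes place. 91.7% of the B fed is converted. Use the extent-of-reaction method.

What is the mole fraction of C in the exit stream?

0.225

B reacted = 0.917 × 301 = 276 mol; ν_B = −1, so ξ = 276/1 = 276 mol.
Outlet amounts (n = n₀ + ν ξ):
  B: 301 − 1(276) = 24.98
  A: 0 + 1(276) = 276
  C: 0 + 1(276) = 276
  D: 649 (inert)
Total out = 1226 mol; y_C = 276 / 1226 = 0.2251.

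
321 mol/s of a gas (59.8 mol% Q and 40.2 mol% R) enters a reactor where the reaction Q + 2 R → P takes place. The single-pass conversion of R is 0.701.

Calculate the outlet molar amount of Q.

147 mol/s

R reacted = 0.701 × 129 = 90.46 mol/s; ν_R = −2, so ξ = 90.46/2 = 45.23 mol/s.
Outlet amounts (n = n₀ + ν ξ):
  Q: 192 − 1(45.23) = 146.7
  R: 129 − 2(45.23) = 38.58
  P: 0 + 1(45.23) = 45.23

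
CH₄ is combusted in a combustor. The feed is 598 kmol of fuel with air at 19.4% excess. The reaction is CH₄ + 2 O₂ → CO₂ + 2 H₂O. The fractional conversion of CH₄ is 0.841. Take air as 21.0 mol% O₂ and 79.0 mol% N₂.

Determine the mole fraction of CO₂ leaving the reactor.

0.068

Stoichiometric O₂ = 2 × 598 = 1196 kmol; O₂ fed = 1196 × 1.194 = 1428 kmol.
N₂ fed = 1428 × 79/21 = 5372 kmol.
Fuel reacted = 0.841 × 598 → ξ = 502.9 kmol.
Outlet (n = n₀ + ν ξ):
  CH₄: 598 − 1(502.9) = 95.08
  O₂: 1428 − 2(502.9) = 422.2
  N₂: 5372 (inert)
  CO₂: 0 + 1(502.9) = 502.9
  H₂O: 0 + 2(502.9) = 1006
Total out = 7398 kmol; y_CO₂ = 502.9 / 7398 = 0.06798.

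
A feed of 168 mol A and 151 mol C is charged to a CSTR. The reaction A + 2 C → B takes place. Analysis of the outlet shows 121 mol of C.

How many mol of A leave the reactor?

For C: n = n₀ − 2ξ → 121 = 151 − 2ξ, giving ξ = 15 mol.
Outlet amounts (n = n₀ + ν ξ):
  A: 168 − 1(15) = 153
  C: 151 − 2(15) = 121
  B: 0 + 1(15) = 15

153 mol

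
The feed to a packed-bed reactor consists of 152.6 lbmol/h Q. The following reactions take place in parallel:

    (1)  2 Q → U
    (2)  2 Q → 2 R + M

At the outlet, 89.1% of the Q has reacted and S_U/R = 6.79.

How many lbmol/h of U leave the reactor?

63.3 lbmol/h

Conversion of Q: Q consumed = 0.891 × 152.6 = 136 lbmol/h = 2ξ₁ + 2ξ₂.
Selectivity: 1ξ₁ / (2ξ₂) = 6.79 → ξ₁ = 13.58 ξ₂.
Substitute: (2·13.58 + 2) ξ₂ = 136 → ξ₂ = 4.663 lbmol/h, ξ₁ = 63.32 lbmol/h.
Outlet amounts (n = n₀ + Σ ν·ξ):
  Q: 152.6 − 2(63.32) − 2(4.663) = 16.63
  U: 0 + 1(63.32) = 63.32
  R: 0 + 2(4.663) = 9.326
  M: 0 + 1(4.663) = 4.663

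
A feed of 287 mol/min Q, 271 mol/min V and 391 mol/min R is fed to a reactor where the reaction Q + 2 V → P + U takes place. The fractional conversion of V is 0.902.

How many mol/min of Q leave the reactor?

V reacted = 0.902 × 271 = 244.4 mol/min; ν_V = −2, so ξ = 244.4/2 = 122.2 mol/min.
Outlet amounts (n = n₀ + ν ξ):
  Q: 287 − 1(122.2) = 164.8
  V: 271 − 2(122.2) = 26.56
  P: 0 + 1(122.2) = 122.2
  U: 0 + 1(122.2) = 122.2
  R: 391 (inert)

165 mol/min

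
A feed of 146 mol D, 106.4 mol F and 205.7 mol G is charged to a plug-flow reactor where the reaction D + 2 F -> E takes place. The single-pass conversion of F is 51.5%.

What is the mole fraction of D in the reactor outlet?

F reacted = 0.515 × 106.4 = 54.8 mol; ν_F = −2, so ξ = 54.8/2 = 27.4 mol.
Outlet amounts (n = n₀ + ν ξ):
  D: 146 − 1(27.4) = 118.6
  F: 106.4 − 2(27.4) = 51.6
  E: 0 + 1(27.4) = 27.4
  G: 205.7 (inert)
Total out = 403.3 mol; y_D = 118.6 / 403.3 = 0.2941.

0.294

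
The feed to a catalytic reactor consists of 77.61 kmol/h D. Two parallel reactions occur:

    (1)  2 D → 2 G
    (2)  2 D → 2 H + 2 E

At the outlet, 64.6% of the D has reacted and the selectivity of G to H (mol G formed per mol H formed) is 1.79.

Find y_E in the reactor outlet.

0.188

Conversion of D: D consumed = 0.646 × 77.61 = 50.14 kmol/h = 2ξ₁ + 2ξ₂.
Selectivity: 2ξ₁ / (2ξ₂) = 1.79 → ξ₁ = 1.79 ξ₂.
Substitute: (2·1.79 + 2) ξ₂ = 50.14 → ξ₂ = 8.985 kmol/h, ξ₁ = 16.08 kmol/h.
Outlet amounts (n = n₀ + Σ ν·ξ):
  D: 77.61 − 2(16.08) − 2(8.985) = 27.47
  G: 0 + 2(16.08) = 32.17
  H: 0 + 2(8.985) = 17.97
  E: 0 + 2(8.985) = 17.97
Total out = 95.58 kmol/h; y_E = 17.97 / 95.58 = 0.188.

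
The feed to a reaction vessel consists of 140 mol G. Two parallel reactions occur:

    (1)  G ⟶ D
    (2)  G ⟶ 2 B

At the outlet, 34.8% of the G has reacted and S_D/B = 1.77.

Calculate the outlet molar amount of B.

Conversion of G: G consumed = 0.348 × 140 = 48.72 mol = 1ξ₁ + 1ξ₂.
Selectivity: 1ξ₁ / (2ξ₂) = 1.77 → ξ₁ = 3.54 ξ₂.
Substitute: (1·3.54 + 1) ξ₂ = 48.72 → ξ₂ = 10.73 mol, ξ₁ = 37.99 mol.
Outlet amounts (n = n₀ + Σ ν·ξ):
  G: 140 − 1(37.99) − 1(10.73) = 91.28
  D: 0 + 1(37.99) = 37.99
  B: 0 + 2(10.73) = 21.46

21.5 mol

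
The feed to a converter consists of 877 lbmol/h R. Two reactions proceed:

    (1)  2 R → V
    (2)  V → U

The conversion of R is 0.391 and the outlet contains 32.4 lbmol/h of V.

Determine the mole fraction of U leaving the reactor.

0.197

Conversion of R: R consumed = 2ξ₁ = 0.391 × 877 → ξ₁ = 171.5 lbmol/h.
V balance: n_V = 0 + 1ξ₁ − 1ξ₂ = 32.4 → ξ₂ = (1·171.5 − 32.4)/1 = 139.1 lbmol/h.
Outlet amounts (n = n₀ + Σ ν·ξ):
  R: 877 − 2(171.5) = 534.1
  V: 0 + 1(171.5) − 1(139.1) = 32.4
  U: 0 + 1(139.1) = 139.1
Total out = 705.5 lbmol/h; y_U = 139.1 / 705.5 = 0.1971.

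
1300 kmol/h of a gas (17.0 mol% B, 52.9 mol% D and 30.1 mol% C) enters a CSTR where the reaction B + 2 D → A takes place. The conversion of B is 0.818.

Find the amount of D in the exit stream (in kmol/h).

B reacted = 0.818 × 221 = 180.8 kmol/h; ν_B = −1, so ξ = 180.8/1 = 180.8 kmol/h.
Outlet amounts (n = n₀ + ν ξ):
  B: 221 − 1(180.8) = 40.22
  D: 687.7 − 2(180.8) = 326.1
  A: 0 + 1(180.8) = 180.8
  C: 391.3 (inert)

326 kmol/h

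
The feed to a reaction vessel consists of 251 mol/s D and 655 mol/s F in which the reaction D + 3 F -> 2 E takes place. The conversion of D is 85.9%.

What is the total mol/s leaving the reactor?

475 mol/s

D reacted = 0.859 × 251 = 215.6 mol/s; ν_D = −1, so ξ = 215.6/1 = 215.6 mol/s.
Outlet amounts (n = n₀ + ν ξ):
  D: 251 − 1(215.6) = 35.39
  F: 655 − 3(215.6) = 8.173
  E: 0 + 2(215.6) = 431.2
Total out = 35.39 + 8.173 + 431.2 = 474.8 mol/s.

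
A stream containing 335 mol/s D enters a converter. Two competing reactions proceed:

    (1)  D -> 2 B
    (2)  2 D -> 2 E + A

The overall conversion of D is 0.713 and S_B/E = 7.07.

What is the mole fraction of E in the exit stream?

Conversion of D: D consumed = 0.713 × 335 = 238.9 mol/s = 1ξ₁ + 2ξ₂.
Selectivity: 2ξ₁ / (2ξ₂) = 7.07 → ξ₁ = 7.07 ξ₂.
Substitute: (1·7.07 + 2) ξ₂ = 238.9 → ξ₂ = 26.33 mol/s, ξ₁ = 186.2 mol/s.
Outlet amounts (n = n₀ + Σ ν·ξ):
  D: 335 − 1(186.2) − 2(26.33) = 96.15
  B: 0 + 2(186.2) = 372.4
  E: 0 + 2(26.33) = 52.67
  A: 0 + 1(26.33) = 26.33
Total out = 547.5 mol/s; y_E = 52.67 / 547.5 = 0.0962.

0.0962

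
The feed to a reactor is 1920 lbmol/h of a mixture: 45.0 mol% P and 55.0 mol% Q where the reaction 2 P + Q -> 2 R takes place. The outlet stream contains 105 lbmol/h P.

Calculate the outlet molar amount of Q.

676 lbmol/h

For P: n = n₀ − 2ξ → 105 = 864 − 2ξ, giving ξ = 379.5 lbmol/h.
Outlet amounts (n = n₀ + ν ξ):
  P: 864 − 2(379.5) = 105
  Q: 1056 − 1(379.5) = 676.5
  R: 0 + 2(379.5) = 759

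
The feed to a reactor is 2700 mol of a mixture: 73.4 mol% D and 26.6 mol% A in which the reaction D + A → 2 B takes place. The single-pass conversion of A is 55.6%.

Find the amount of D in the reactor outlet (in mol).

A reacted = 0.556 × 718.2 = 399.3 mol; ν_A = −1, so ξ = 399.3/1 = 399.3 mol.
Outlet amounts (n = n₀ + ν ξ):
  D: 1982 − 1(399.3) = 1582
  A: 718.2 − 1(399.3) = 318.9
  B: 0 + 2(399.3) = 798.6

1580 mol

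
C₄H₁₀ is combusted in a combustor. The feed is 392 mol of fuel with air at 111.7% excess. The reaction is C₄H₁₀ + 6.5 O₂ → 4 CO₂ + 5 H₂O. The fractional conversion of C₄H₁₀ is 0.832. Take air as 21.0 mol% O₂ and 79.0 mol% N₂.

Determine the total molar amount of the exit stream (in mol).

26600 mol

Stoichiometric O₂ = 6.5 × 392 = 2548 mol; O₂ fed = 2548 × 2.117 = 5394 mol.
N₂ fed = 5394 × 79/21 = 20290 mol.
Fuel reacted = 0.832 × 392 → ξ = 326.1 mol.
Outlet (n = n₀ + ν ξ):
  C₄H₁₀: 392 − 1(326.1) = 65.86
  O₂: 5394 − 6.5(326.1) = 3274
  N₂: 20290 (inert)
  CO₂: 0 + 4(326.1) = 1305
  H₂O: 0 + 5(326.1) = 1631
Total out = 65.86 + 3274 + 20290 + 1305 + 1631 = 26570 mol.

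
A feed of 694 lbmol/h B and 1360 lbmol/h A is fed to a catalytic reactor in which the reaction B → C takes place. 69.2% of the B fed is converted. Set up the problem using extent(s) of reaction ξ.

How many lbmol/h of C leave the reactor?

480 lbmol/h

B reacted = 0.692 × 694 = 480.2 lbmol/h; ν_B = −1, so ξ = 480.2/1 = 480.2 lbmol/h.
Outlet amounts (n = n₀ + ν ξ):
  B: 694 − 1(480.2) = 213.8
  C: 0 + 1(480.2) = 480.2
  A: 1360 (inert)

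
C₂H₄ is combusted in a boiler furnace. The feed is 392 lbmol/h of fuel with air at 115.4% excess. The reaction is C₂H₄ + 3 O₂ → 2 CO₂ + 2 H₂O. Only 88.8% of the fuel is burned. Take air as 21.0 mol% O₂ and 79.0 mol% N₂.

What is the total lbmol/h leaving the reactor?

Stoichiometric O₂ = 3 × 392 = 1176 lbmol/h; O₂ fed = 1176 × 2.154 = 2533 lbmol/h.
N₂ fed = 2533 × 79/21 = 9529 lbmol/h.
Fuel reacted = 0.888 × 392 → ξ = 348.1 lbmol/h.
Outlet (n = n₀ + ν ξ):
  C₂H₄: 392 − 1(348.1) = 43.9
  O₂: 2533 − 3(348.1) = 1489
  N₂: 9529 (inert)
  CO₂: 0 + 2(348.1) = 696.2
  H₂O: 0 + 2(348.1) = 696.2
Total out = 43.9 + 1489 + 9529 + 696.2 + 696.2 = 12450 lbmol/h.

12500 lbmol/h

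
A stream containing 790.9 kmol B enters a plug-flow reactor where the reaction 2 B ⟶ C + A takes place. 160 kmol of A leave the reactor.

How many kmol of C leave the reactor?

For A: n = n₀ + 1ξ → 160 = 0 + 1ξ, giving ξ = 160 kmol.
Outlet amounts (n = n₀ + ν ξ):
  B: 790.9 − 2(160) = 470.9
  C: 0 + 1(160) = 160
  A: 0 + 1(160) = 160

160 kmol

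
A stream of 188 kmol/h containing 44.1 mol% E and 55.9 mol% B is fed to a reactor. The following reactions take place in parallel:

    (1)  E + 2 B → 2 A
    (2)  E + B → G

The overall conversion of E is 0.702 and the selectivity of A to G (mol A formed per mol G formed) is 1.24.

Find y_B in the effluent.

Conversion of E: E consumed = 0.702 × 82.91 = 58.2 kmol/h = 1ξ₁ + 1ξ₂.
Selectivity: 2ξ₁ / (1ξ₂) = 1.24 → ξ₁ = 0.62 ξ₂.
Substitute: (1·0.62 + 1) ξ₂ = 58.2 → ξ₂ = 35.93 kmol/h, ξ₁ = 22.27 kmol/h.
Outlet amounts (n = n₀ + Σ ν·ξ):
  E: 82.91 − 1(22.27) − 1(35.93) = 24.71
  B: 105.1 − 2(22.27) − 1(35.93) = 24.62
  A: 0 + 2(22.27) = 44.55
  G: 0 + 1(35.93) = 35.93
Total out = 129.8 kmol/h; y_B = 24.62 / 129.8 = 0.1896.

0.19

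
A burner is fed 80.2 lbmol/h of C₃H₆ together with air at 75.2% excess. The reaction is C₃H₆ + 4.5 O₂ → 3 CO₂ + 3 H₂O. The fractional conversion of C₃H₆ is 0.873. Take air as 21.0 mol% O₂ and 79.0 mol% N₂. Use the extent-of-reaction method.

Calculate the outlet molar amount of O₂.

317 lbmol/h

Stoichiometric O₂ = 4.5 × 80.2 = 360.9 lbmol/h; O₂ fed = 360.9 × 1.752 = 632.3 lbmol/h.
N₂ fed = 632.3 × 79/21 = 2379 lbmol/h.
Fuel reacted = 0.873 × 80.2 → ξ = 70.01 lbmol/h.
Outlet (n = n₀ + ν ξ):
  C₃H₆: 80.2 − 1(70.01) = 10.19
  O₂: 632.3 − 4.5(70.01) = 317.2
  N₂: 2379 (inert)
  CO₂: 0 + 3(70.01) = 210
  H₂O: 0 + 3(70.01) = 210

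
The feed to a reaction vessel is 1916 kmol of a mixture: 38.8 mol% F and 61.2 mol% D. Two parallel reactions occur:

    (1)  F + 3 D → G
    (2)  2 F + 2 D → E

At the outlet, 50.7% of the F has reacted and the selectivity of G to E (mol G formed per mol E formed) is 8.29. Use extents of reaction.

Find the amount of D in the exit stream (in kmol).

Conversion of F: F consumed = 0.507 × 743.4 = 376.9 kmol = 1ξ₁ + 2ξ₂.
Selectivity: 1ξ₁ / (1ξ₂) = 8.29 → ξ₁ = 8.29 ξ₂.
Substitute: (1·8.29 + 2) ξ₂ = 376.9 → ξ₂ = 36.63 kmol, ξ₁ = 303.7 kmol.
Outlet amounts (n = n₀ + Σ ν·ξ):
  F: 743.4 − 1(303.7) − 2(36.63) = 366.5
  D: 1173 − 3(303.7) − 2(36.63) = 188.4
  G: 0 + 1(303.7) = 303.7
  E: 0 + 1(36.63) = 36.63

188 kmol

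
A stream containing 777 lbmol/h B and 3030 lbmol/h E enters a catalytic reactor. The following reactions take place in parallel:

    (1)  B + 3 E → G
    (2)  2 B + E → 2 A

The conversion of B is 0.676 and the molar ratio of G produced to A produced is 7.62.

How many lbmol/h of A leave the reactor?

60.9 lbmol/h

Conversion of B: B consumed = 0.676 × 777 = 525.3 lbmol/h = 1ξ₁ + 2ξ₂.
Selectivity: 1ξ₁ / (2ξ₂) = 7.62 → ξ₁ = 15.24 ξ₂.
Substitute: (1·15.24 + 2) ξ₂ = 525.3 → ξ₂ = 30.47 lbmol/h, ξ₁ = 464.3 lbmol/h.
Outlet amounts (n = n₀ + Σ ν·ξ):
  B: 777 − 1(464.3) − 2(30.47) = 251.7
  E: 3030 − 3(464.3) − 1(30.47) = 1607
  G: 0 + 1(464.3) = 464.3
  A: 0 + 2(30.47) = 60.93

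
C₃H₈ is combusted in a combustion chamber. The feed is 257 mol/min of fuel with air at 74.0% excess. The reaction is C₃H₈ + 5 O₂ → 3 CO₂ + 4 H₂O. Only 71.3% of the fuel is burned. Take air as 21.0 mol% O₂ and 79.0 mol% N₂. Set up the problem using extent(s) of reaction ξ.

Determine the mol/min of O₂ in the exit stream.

1320 mol/min

Stoichiometric O₂ = 5 × 257 = 1285 mol/min; O₂ fed = 1285 × 1.740 = 2236 mol/min.
N₂ fed = 2236 × 79/21 = 8411 mol/min.
Fuel reacted = 0.713 × 257 → ξ = 183.2 mol/min.
Outlet (n = n₀ + ν ξ):
  C₃H₈: 257 − 1(183.2) = 73.76
  O₂: 2236 − 5(183.2) = 1320
  N₂: 8411 (inert)
  CO₂: 0 + 3(183.2) = 549.7
  H₂O: 0 + 4(183.2) = 733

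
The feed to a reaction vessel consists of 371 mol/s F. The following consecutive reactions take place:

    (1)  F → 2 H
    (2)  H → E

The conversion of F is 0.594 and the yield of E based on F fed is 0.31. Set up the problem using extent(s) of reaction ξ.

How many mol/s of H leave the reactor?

326 mol/s

Conversion of F: F consumed = 1ξ₁ = 0.594 × 371 → ξ₁ = 220.4 mol/s.
Yield of E: 1ξ₂ / 371 = 0.31 → ξ₂ = 115 mol/s.
Outlet amounts (n = n₀ + Σ ν·ξ):
  F: 371 − 1(220.4) = 150.6
  H: 0 + 2(220.4) − 1(115) = 325.7
  E: 0 + 1(115) = 115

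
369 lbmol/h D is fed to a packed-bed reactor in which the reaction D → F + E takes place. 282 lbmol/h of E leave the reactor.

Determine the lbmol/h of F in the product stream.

For E: n = n₀ + 1ξ → 282 = 0 + 1ξ, giving ξ = 282 lbmol/h.
Outlet amounts (n = n₀ + ν ξ):
  D: 369 − 1(282) = 87
  F: 0 + 1(282) = 282
  E: 0 + 1(282) = 282

282 lbmol/h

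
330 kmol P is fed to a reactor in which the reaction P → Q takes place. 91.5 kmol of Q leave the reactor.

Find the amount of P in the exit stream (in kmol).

238 kmol

For Q: n = n₀ + 1ξ → 91.5 = 0 + 1ξ, giving ξ = 91.5 kmol.
Outlet amounts (n = n₀ + ν ξ):
  P: 330 − 1(91.5) = 238.5
  Q: 0 + 1(91.5) = 91.5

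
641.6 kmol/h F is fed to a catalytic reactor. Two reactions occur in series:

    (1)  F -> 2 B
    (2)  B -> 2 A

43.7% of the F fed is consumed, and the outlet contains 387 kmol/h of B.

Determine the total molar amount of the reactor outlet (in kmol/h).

1100 kmol/h

Conversion of F: F consumed = 1ξ₁ = 0.437 × 641.6 → ξ₁ = 280.4 kmol/h.
B balance: n_B = 0 + 2ξ₁ − 1ξ₂ = 387 → ξ₂ = (2·280.4 − 387)/1 = 173.8 kmol/h.
Outlet amounts (n = n₀ + Σ ν·ξ):
  F: 641.6 − 1(280.4) = 361.2
  B: 0 + 2(280.4) − 1(173.8) = 387
  A: 0 + 2(173.8) = 347.5
Total out = 361.2 + 387 + 347.5 = 1096 kmol/h.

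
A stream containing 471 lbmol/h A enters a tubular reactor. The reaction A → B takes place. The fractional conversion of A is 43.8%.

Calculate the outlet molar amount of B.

206 lbmol/h

A reacted = 0.438 × 471 = 206.3 lbmol/h; ν_A = −1, so ξ = 206.3/1 = 206.3 lbmol/h.
Outlet amounts (n = n₀ + ν ξ):
  A: 471 − 1(206.3) = 264.7
  B: 0 + 1(206.3) = 206.3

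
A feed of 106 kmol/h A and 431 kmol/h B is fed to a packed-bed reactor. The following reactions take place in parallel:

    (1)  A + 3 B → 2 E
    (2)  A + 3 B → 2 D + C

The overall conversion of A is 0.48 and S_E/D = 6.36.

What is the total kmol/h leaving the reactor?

Conversion of A: A consumed = 0.48 × 106 = 50.88 kmol/h = 1ξ₁ + 1ξ₂.
Selectivity: 2ξ₁ / (2ξ₂) = 6.36 → ξ₁ = 6.36 ξ₂.
Substitute: (1·6.36 + 1) ξ₂ = 50.88 → ξ₂ = 6.913 kmol/h, ξ₁ = 43.97 kmol/h.
Outlet amounts (n = n₀ + Σ ν·ξ):
  A: 106 − 1(43.97) − 1(6.913) = 55.12
  B: 431 − 3(43.97) − 3(6.913) = 278.4
  E: 0 + 2(43.97) = 87.93
  D: 0 + 2(6.913) = 13.83
  C: 0 + 1(6.913) = 6.913
Total out = 55.12 + 278.4 + 87.93 + 13.83 + 6.913 = 442.2 kmol/h.

442 kmol/h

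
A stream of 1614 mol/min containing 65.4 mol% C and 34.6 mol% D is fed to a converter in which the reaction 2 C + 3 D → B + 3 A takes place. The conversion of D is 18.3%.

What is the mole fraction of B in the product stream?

0.0216

D reacted = 0.183 × 558.4 = 102.2 mol/min; ν_D = −3, so ξ = 102.2/3 = 34.07 mol/min.
Outlet amounts (n = n₀ + ν ξ):
  C: 1056 − 2(34.07) = 987.4
  D: 558.4 − 3(34.07) = 456.2
  B: 0 + 1(34.07) = 34.07
  A: 0 + 3(34.07) = 102.2
Total out = 1580 mol/min; y_B = 34.07 / 1580 = 0.02156.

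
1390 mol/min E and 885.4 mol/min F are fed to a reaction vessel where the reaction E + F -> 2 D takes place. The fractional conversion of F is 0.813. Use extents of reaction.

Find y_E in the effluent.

0.295

F reacted = 0.813 × 885.4 = 719.8 mol/min; ν_F = −1, so ξ = 719.8/1 = 719.8 mol/min.
Outlet amounts (n = n₀ + ν ξ):
  E: 1390 − 1(719.8) = 670.2
  F: 885.4 − 1(719.8) = 165.6
  D: 0 + 2(719.8) = 1440
Total out = 2275 mol/min; y_E = 670.2 / 2275 = 0.2945.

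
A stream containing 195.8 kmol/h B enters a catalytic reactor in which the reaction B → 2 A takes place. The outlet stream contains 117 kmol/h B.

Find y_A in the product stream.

0.574

For B: n = n₀ − 1ξ → 117 = 195.8 − 1ξ, giving ξ = 78.8 kmol/h.
Outlet amounts (n = n₀ + ν ξ):
  B: 195.8 − 1(78.8) = 117
  A: 0 + 2(78.8) = 157.6
Total out = 274.6 kmol/h; y_A = 157.6 / 274.6 = 0.5739.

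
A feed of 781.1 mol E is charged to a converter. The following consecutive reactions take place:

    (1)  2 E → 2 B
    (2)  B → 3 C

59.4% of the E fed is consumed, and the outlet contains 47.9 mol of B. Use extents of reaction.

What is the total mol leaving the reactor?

1610 mol

Conversion of E: E consumed = 2ξ₁ = 0.594 × 781.1 → ξ₁ = 232 mol.
B balance: n_B = 0 + 2ξ₁ − 1ξ₂ = 47.9 → ξ₂ = (2·232 − 47.9)/1 = 416.1 mol.
Outlet amounts (n = n₀ + Σ ν·ξ):
  E: 781.1 − 2(232) = 317.1
  B: 0 + 2(232) − 1(416.1) = 47.9
  C: 0 + 3(416.1) = 1248
Total out = 317.1 + 47.9 + 1248 = 1613 mol.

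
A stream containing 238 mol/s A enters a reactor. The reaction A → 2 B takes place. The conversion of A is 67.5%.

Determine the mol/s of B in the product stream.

321 mol/s

A reacted = 0.675 × 238 = 160.7 mol/s; ν_A = −1, so ξ = 160.7/1 = 160.7 mol/s.
Outlet amounts (n = n₀ + ν ξ):
  A: 238 − 1(160.7) = 77.35
  B: 0 + 2(160.7) = 321.3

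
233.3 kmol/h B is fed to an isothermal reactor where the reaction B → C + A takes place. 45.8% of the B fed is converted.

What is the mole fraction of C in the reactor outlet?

B reacted = 0.458 × 233.3 = 106.9 kmol/h; ν_B = −1, so ξ = 106.9/1 = 106.9 kmol/h.
Outlet amounts (n = n₀ + ν ξ):
  B: 233.3 − 1(106.9) = 126.4
  C: 0 + 1(106.9) = 106.9
  A: 0 + 1(106.9) = 106.9
Total out = 340.2 kmol/h; y_C = 106.9 / 340.2 = 0.3141.

0.314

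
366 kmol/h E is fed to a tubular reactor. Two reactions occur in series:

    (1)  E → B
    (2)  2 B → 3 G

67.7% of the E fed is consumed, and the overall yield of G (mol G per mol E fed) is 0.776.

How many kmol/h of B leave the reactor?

Conversion of E: E consumed = 1ξ₁ = 0.677 × 366 → ξ₁ = 247.8 kmol/h.
Yield of G: 3ξ₂ / 366 = 0.776 → ξ₂ = 94.67 kmol/h.
Outlet amounts (n = n₀ + Σ ν·ξ):
  E: 366 − 1(247.8) = 118.2
  B: 0 + 1(247.8) − 2(94.67) = 58.44
  G: 0 + 3(94.67) = 284

58.4 kmol/h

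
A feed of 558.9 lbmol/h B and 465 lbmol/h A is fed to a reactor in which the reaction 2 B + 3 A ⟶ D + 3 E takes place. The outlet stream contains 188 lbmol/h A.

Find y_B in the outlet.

0.402

For A: n = n₀ − 3ξ → 188 = 465 − 3ξ, giving ξ = 92.33 lbmol/h.
Outlet amounts (n = n₀ + ν ξ):
  B: 558.9 − 2(92.33) = 374.2
  A: 465 − 3(92.33) = 188
  D: 0 + 1(92.33) = 92.33
  E: 0 + 3(92.33) = 277
Total out = 931.6 lbmol/h; y_B = 374.2 / 931.6 = 0.4017.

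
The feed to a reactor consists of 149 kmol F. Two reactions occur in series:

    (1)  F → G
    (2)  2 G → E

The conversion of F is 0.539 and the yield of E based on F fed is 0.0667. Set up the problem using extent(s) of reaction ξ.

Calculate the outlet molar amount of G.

60.4 kmol

Conversion of F: F consumed = 1ξ₁ = 0.539 × 149 → ξ₁ = 80.31 kmol.
Yield of E: 1ξ₂ / 149 = 0.0667 → ξ₂ = 9.938 kmol.
Outlet amounts (n = n₀ + Σ ν·ξ):
  F: 149 − 1(80.31) = 68.69
  G: 0 + 1(80.31) − 2(9.938) = 60.43
  E: 0 + 1(9.938) = 9.938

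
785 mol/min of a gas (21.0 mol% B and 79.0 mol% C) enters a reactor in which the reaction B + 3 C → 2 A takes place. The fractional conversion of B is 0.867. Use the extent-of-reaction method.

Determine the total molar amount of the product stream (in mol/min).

B reacted = 0.867 × 164.8 = 142.9 mol/min; ν_B = −1, so ξ = 142.9/1 = 142.9 mol/min.
Outlet amounts (n = n₀ + ν ξ):
  B: 164.8 − 1(142.9) = 21.93
  C: 620.1 − 3(142.9) = 191.4
  A: 0 + 2(142.9) = 285.8
Total out = 21.93 + 191.4 + 285.8 = 499.2 mol/min.

499 mol/min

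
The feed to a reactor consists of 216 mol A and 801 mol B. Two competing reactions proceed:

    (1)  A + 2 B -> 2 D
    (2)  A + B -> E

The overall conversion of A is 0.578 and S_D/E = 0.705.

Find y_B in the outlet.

Conversion of A: A consumed = 0.578 × 216 = 124.8 mol = 1ξ₁ + 1ξ₂.
Selectivity: 2ξ₁ / (1ξ₂) = 0.705 → ξ₁ = 0.3525 ξ₂.
Substitute: (1·0.3525 + 1) ξ₂ = 124.8 → ξ₂ = 92.31 mol, ξ₁ = 32.54 mol.
Outlet amounts (n = n₀ + Σ ν·ξ):
  A: 216 − 1(32.54) − 1(92.31) = 91.15
  B: 801 − 2(32.54) − 1(92.31) = 643.6
  D: 0 + 2(32.54) = 65.08
  E: 0 + 1(92.31) = 92.31
Total out = 892.2 mol; y_B = 643.6 / 892.2 = 0.7214.

0.721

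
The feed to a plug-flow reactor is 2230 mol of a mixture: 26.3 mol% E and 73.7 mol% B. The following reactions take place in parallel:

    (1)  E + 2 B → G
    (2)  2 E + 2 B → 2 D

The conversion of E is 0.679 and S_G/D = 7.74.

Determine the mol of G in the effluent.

353 mol

Conversion of E: E consumed = 0.679 × 586.5 = 398.2 mol = 1ξ₁ + 2ξ₂.
Selectivity: 1ξ₁ / (2ξ₂) = 7.74 → ξ₁ = 15.48 ξ₂.
Substitute: (1·15.48 + 2) ξ₂ = 398.2 → ξ₂ = 22.78 mol, ξ₁ = 352.7 mol.
Outlet amounts (n = n₀ + Σ ν·ξ):
  E: 586.5 − 1(352.7) − 2(22.78) = 188.3
  B: 1644 − 2(352.7) − 2(22.78) = 892.6
  G: 0 + 1(352.7) = 352.7
  D: 0 + 2(22.78) = 45.56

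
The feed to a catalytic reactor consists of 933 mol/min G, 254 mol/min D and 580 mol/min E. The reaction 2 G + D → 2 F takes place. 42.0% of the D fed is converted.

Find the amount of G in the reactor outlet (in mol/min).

720 mol/min

D reacted = 0.42 × 254 = 106.7 mol/min; ν_D = −1, so ξ = 106.7/1 = 106.7 mol/min.
Outlet amounts (n = n₀ + ν ξ):
  G: 933 − 2(106.7) = 719.6
  D: 254 − 1(106.7) = 147.3
  F: 0 + 2(106.7) = 213.4
  E: 580 (inert)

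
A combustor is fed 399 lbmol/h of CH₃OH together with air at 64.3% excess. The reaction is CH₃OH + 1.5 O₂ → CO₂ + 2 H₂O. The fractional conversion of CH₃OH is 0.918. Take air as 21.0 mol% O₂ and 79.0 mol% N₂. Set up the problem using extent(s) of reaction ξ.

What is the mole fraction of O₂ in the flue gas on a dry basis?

0.0957

Stoichiometric O₂ = 1.5 × 399 = 598.5 lbmol/h; O₂ fed = 598.5 × 1.643 = 983.3 lbmol/h.
N₂ fed = 983.3 × 79/21 = 3699 lbmol/h.
Fuel reacted = 0.918 × 399 → ξ = 366.3 lbmol/h.
Outlet (n = n₀ + ν ξ):
  CH₃OH: 399 − 1(366.3) = 32.72
  O₂: 983.3 − 1.5(366.3) = 433.9
  N₂: 3699 (inert)
  CO₂: 0 + 1(366.3) = 366.3
  H₂O: 0 + 2(366.3) = 732.6
Dry total = 4532 lbmol/h; y_O₂ (dry) = 433.9 / 4532 = 0.09574.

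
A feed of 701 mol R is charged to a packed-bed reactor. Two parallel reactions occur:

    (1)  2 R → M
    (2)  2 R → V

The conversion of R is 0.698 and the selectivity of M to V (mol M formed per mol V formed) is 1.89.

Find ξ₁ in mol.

ξ₁ = 160 mol

Conversion of R: R consumed = 0.698 × 701 = 489.3 mol = 2ξ₁ + 2ξ₂.
Selectivity: 1ξ₁ / (1ξ₂) = 1.89 → ξ₁ = 1.89 ξ₂.
Substitute: (2·1.89 + 2) ξ₂ = 489.3 → ξ₂ = 84.65 mol, ξ₁ = 160 mol.
Outlet amounts (n = n₀ + Σ ν·ξ):
  R: 701 − 2(160) − 2(84.65) = 211.7
  M: 0 + 1(160) = 160
  V: 0 + 1(84.65) = 84.65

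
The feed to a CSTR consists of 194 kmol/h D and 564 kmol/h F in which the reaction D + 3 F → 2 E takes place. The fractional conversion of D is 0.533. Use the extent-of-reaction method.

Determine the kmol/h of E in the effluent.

207 kmol/h

D reacted = 0.533 × 194 = 103.4 kmol/h; ν_D = −1, so ξ = 103.4/1 = 103.4 kmol/h.
Outlet amounts (n = n₀ + ν ξ):
  D: 194 − 1(103.4) = 90.6
  F: 564 − 3(103.4) = 253.8
  E: 0 + 2(103.4) = 206.8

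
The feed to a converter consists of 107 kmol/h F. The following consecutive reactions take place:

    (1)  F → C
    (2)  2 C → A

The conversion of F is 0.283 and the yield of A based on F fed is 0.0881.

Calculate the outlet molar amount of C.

Conversion of F: F consumed = 1ξ₁ = 0.283 × 107 → ξ₁ = 30.28 kmol/h.
Yield of A: 1ξ₂ / 107 = 0.0881 → ξ₂ = 9.427 kmol/h.
Outlet amounts (n = n₀ + Σ ν·ξ):
  F: 107 − 1(30.28) = 76.72
  C: 0 + 1(30.28) − 2(9.427) = 11.43
  A: 0 + 1(9.427) = 9.427

11.4 kmol/h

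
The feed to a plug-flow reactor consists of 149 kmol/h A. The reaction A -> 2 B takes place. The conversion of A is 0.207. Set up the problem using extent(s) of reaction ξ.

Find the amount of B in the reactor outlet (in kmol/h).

A reacted = 0.207 × 149 = 30.84 kmol/h; ν_A = −1, so ξ = 30.84/1 = 30.84 kmol/h.
Outlet amounts (n = n₀ + ν ξ):
  A: 149 − 1(30.84) = 118.2
  B: 0 + 2(30.84) = 61.69

61.7 kmol/h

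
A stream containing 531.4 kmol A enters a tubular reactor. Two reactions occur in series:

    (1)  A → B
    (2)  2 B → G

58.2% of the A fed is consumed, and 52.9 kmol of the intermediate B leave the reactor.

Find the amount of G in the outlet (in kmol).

128 kmol

Conversion of A: A consumed = 1ξ₁ = 0.582 × 531.4 → ξ₁ = 309.3 kmol.
B balance: n_B = 0 + 1ξ₁ − 2ξ₂ = 52.9 → ξ₂ = (1·309.3 − 52.9)/2 = 128.2 kmol.
Outlet amounts (n = n₀ + Σ ν·ξ):
  A: 531.4 − 1(309.3) = 222.1
  B: 0 + 1(309.3) − 2(128.2) = 52.9
  G: 0 + 1(128.2) = 128.2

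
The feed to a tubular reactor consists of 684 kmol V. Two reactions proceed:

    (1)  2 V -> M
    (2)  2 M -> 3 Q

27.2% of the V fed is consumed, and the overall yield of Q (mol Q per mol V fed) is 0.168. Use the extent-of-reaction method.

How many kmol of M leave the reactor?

16.4 kmol

Conversion of V: V consumed = 2ξ₁ = 0.272 × 684 → ξ₁ = 93.02 kmol.
Yield of Q: 3ξ₂ / 684 = 0.168 → ξ₂ = 38.3 kmol.
Outlet amounts (n = n₀ + Σ ν·ξ):
  V: 684 − 2(93.02) = 498
  M: 0 + 1(93.02) − 2(38.3) = 16.42
  Q: 0 + 3(38.3) = 114.9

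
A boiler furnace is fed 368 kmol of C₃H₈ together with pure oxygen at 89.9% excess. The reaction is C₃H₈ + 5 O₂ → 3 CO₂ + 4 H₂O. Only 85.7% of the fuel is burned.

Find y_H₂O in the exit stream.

Stoichiometric O₂ = 5 × 368 = 1840 kmol; O₂ fed = 1840 × 1.899 = 3494 kmol.
Fuel reacted = 0.857 × 368 → ξ = 315.4 kmol.
Outlet (n = n₀ + ν ξ):
  C₃H₈: 368 − 1(315.4) = 52.62
  O₂: 3494 − 5(315.4) = 1917
  CO₂: 0 + 3(315.4) = 946.1
  H₂O: 0 + 4(315.4) = 1262
Total out = 4178 kmol; y_H₂O = 1262 / 4178 = 0.302.

0.302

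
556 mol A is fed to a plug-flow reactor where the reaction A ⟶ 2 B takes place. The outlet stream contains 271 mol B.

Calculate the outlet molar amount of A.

For B: n = n₀ + 2ξ → 271 = 0 + 2ξ, giving ξ = 135.5 mol.
Outlet amounts (n = n₀ + ν ξ):
  A: 556 − 1(135.5) = 420.5
  B: 0 + 2(135.5) = 271

420 mol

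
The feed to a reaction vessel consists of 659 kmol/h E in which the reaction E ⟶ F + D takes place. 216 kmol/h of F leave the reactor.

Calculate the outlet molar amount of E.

For F: n = n₀ + 1ξ → 216 = 0 + 1ξ, giving ξ = 216 kmol/h.
Outlet amounts (n = n₀ + ν ξ):
  E: 659 − 1(216) = 443
  F: 0 + 1(216) = 216
  D: 0 + 1(216) = 216

443 kmol/h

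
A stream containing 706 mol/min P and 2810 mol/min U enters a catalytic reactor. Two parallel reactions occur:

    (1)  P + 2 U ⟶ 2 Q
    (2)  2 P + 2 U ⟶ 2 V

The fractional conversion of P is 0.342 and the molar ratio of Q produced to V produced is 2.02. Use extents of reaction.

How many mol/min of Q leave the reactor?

Conversion of P: P consumed = 0.342 × 706 = 241.5 mol/min = 1ξ₁ + 2ξ₂.
Selectivity: 2ξ₁ / (2ξ₂) = 2.02 → ξ₁ = 2.02 ξ₂.
Substitute: (1·2.02 + 2) ξ₂ = 241.5 → ξ₂ = 60.06 mol/min, ξ₁ = 121.3 mol/min.
Outlet amounts (n = n₀ + Σ ν·ξ):
  P: 706 − 1(121.3) − 2(60.06) = 464.5
  U: 2810 − 2(121.3) − 2(60.06) = 2447
  Q: 0 + 2(121.3) = 242.7
  V: 0 + 2(60.06) = 120.1

243 mol/min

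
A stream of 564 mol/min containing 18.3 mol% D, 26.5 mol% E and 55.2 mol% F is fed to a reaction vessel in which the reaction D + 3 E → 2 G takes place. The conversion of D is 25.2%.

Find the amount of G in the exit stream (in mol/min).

D reacted = 0.252 × 103.2 = 26.01 mol/min; ν_D = −1, so ξ = 26.01/1 = 26.01 mol/min.
Outlet amounts (n = n₀ + ν ξ):
  D: 103.2 − 1(26.01) = 77.2
  E: 149.5 − 3(26.01) = 71.43
  G: 0 + 2(26.01) = 52.02
  F: 311.3 (inert)

52 mol/min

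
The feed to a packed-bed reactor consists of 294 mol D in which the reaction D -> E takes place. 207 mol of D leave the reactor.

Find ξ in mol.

For D: n = n₀ − 1ξ → 207 = 294 − 1ξ, giving ξ = 87 mol.
Outlet amounts (n = n₀ + ν ξ):
  D: 294 − 1(87) = 207
  E: 0 + 1(87) = 87

ξ = 87 mol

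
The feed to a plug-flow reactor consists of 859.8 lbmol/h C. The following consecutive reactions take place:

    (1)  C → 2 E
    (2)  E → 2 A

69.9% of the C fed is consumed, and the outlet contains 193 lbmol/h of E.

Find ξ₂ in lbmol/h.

ξ₂ = 1010 lbmol/h

Conversion of C: C consumed = 1ξ₁ = 0.699 × 859.8 → ξ₁ = 601 lbmol/h.
E balance: n_E = 0 + 2ξ₁ − 1ξ₂ = 193 → ξ₂ = (2·601 − 193)/1 = 1009 lbmol/h.
Outlet amounts (n = n₀ + Σ ν·ξ):
  C: 859.8 − 1(601) = 258.8
  E: 0 + 2(601) − 1(1009) = 193
  A: 0 + 2(1009) = 2018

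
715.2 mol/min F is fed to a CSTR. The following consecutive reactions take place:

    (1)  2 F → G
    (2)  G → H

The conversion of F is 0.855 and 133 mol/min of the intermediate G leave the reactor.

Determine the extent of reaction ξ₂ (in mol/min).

ξ₂ = 173 mol/min

Conversion of F: F consumed = 2ξ₁ = 0.855 × 715.2 → ξ₁ = 305.7 mol/min.
G balance: n_G = 0 + 1ξ₁ − 1ξ₂ = 133 → ξ₂ = (1·305.7 − 133)/1 = 172.7 mol/min.
Outlet amounts (n = n₀ + Σ ν·ξ):
  F: 715.2 − 2(305.7) = 103.7
  G: 0 + 1(305.7) − 1(172.7) = 133
  H: 0 + 1(172.7) = 172.7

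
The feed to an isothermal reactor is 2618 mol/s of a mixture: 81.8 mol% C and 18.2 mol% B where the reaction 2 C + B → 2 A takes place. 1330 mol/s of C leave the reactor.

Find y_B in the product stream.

0.032

For C: n = n₀ − 2ξ → 1330 = 2142 − 2ξ, giving ξ = 405.8 mol/s.
Outlet amounts (n = n₀ + ν ξ):
  C: 2142 − 2(405.8) = 1330
  B: 476.5 − 1(405.8) = 70.71
  A: 0 + 2(405.8) = 811.5
Total out = 2212 mol/s; y_B = 70.71 / 2212 = 0.03196.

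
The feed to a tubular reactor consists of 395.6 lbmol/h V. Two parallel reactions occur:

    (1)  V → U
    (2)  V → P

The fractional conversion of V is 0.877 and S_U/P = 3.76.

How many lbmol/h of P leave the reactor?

72.9 lbmol/h

Conversion of V: V consumed = 0.877 × 395.6 = 346.9 lbmol/h = 1ξ₁ + 1ξ₂.
Selectivity: 1ξ₁ / (1ξ₂) = 3.76 → ξ₁ = 3.76 ξ₂.
Substitute: (1·3.76 + 1) ξ₂ = 346.9 → ξ₂ = 72.89 lbmol/h, ξ₁ = 274.1 lbmol/h.
Outlet amounts (n = n₀ + Σ ν·ξ):
  V: 395.6 − 1(274.1) − 1(72.89) = 48.66
  U: 0 + 1(274.1) = 274.1
  P: 0 + 1(72.89) = 72.89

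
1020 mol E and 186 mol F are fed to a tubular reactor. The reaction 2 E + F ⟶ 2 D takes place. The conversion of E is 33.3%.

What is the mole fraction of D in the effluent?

0.328

E reacted = 0.333 × 1020 = 339.7 mol; ν_E = −2, so ξ = 339.7/2 = 169.8 mol.
Outlet amounts (n = n₀ + ν ξ):
  E: 1020 − 2(169.8) = 680.3
  F: 186 − 1(169.8) = 16.17
  D: 0 + 2(169.8) = 339.7
Total out = 1036 mol; y_D = 339.7 / 1036 = 0.3278.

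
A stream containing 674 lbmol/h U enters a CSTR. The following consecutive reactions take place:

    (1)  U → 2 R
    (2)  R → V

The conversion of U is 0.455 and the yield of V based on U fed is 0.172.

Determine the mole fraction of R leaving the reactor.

0.507

Conversion of U: U consumed = 1ξ₁ = 0.455 × 674 → ξ₁ = 306.7 lbmol/h.
Yield of V: 1ξ₂ / 674 = 0.172 → ξ₂ = 115.9 lbmol/h.
Outlet amounts (n = n₀ + Σ ν·ξ):
  U: 674 − 1(306.7) = 367.3
  R: 0 + 2(306.7) − 1(115.9) = 497.4
  V: 0 + 1(115.9) = 115.9
Total out = 980.7 lbmol/h; y_R = 497.4 / 980.7 = 0.5072.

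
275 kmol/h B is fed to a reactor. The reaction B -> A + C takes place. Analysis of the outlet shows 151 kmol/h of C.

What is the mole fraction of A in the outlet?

0.354

For C: n = n₀ + 1ξ → 151 = 0 + 1ξ, giving ξ = 151 kmol/h.
Outlet amounts (n = n₀ + ν ξ):
  B: 275 − 1(151) = 124
  A: 0 + 1(151) = 151
  C: 0 + 1(151) = 151
Total out = 426 kmol/h; y_A = 151 / 426 = 0.3545.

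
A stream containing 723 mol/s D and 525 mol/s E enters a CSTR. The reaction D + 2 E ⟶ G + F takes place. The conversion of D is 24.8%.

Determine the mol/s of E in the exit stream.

166 mol/s

D reacted = 0.248 × 723 = 179.3 mol/s; ν_D = −1, so ξ = 179.3/1 = 179.3 mol/s.
Outlet amounts (n = n₀ + ν ξ):
  D: 723 − 1(179.3) = 543.7
  E: 525 − 2(179.3) = 166.4
  G: 0 + 1(179.3) = 179.3
  F: 0 + 1(179.3) = 179.3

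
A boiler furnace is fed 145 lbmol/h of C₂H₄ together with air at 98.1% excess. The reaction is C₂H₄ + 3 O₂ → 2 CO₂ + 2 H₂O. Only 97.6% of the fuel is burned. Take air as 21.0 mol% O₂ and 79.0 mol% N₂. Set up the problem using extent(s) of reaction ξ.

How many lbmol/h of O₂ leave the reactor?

Stoichiometric O₂ = 3 × 145 = 435 lbmol/h; O₂ fed = 435 × 1.981 = 861.7 lbmol/h.
N₂ fed = 861.7 × 79/21 = 3242 lbmol/h.
Fuel reacted = 0.976 × 145 → ξ = 141.5 lbmol/h.
Outlet (n = n₀ + ν ξ):
  C₂H₄: 145 − 1(141.5) = 3.48
  O₂: 861.7 − 3(141.5) = 437.2
  N₂: 3242 (inert)
  CO₂: 0 + 2(141.5) = 283
  H₂O: 0 + 2(141.5) = 283

437 lbmol/h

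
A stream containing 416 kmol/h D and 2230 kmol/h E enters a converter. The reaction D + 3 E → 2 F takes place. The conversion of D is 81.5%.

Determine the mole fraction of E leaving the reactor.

0.616

D reacted = 0.815 × 416 = 339 kmol/h; ν_D = −1, so ξ = 339/1 = 339 kmol/h.
Outlet amounts (n = n₀ + ν ξ):
  D: 416 − 1(339) = 76.96
  E: 2230 − 3(339) = 1213
  F: 0 + 2(339) = 678.1
Total out = 1968 kmol/h; y_E = 1213 / 1968 = 0.6163.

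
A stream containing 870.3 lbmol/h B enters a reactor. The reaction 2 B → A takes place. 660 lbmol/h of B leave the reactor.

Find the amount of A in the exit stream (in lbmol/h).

105 lbmol/h

For B: n = n₀ − 2ξ → 660 = 870.3 − 2ξ, giving ξ = 105.1 lbmol/h.
Outlet amounts (n = n₀ + ν ξ):
  B: 870.3 − 2(105.1) = 660
  A: 0 + 1(105.1) = 105.1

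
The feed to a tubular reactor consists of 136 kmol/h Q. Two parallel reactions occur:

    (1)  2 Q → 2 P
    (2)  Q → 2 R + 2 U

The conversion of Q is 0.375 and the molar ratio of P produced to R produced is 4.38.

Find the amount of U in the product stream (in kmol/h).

Conversion of Q: Q consumed = 0.375 × 136 = 51 kmol/h = 2ξ₁ + 1ξ₂.
Selectivity: 2ξ₁ / (2ξ₂) = 4.38 → ξ₁ = 4.38 ξ₂.
Substitute: (2·4.38 + 1) ξ₂ = 51 → ξ₂ = 5.225 kmol/h, ξ₁ = 22.89 kmol/h.
Outlet amounts (n = n₀ + Σ ν·ξ):
  Q: 136 − 2(22.89) − 1(5.225) = 85
  P: 0 + 2(22.89) = 45.77
  R: 0 + 2(5.225) = 10.45
  U: 0 + 2(5.225) = 10.45

10.5 kmol/h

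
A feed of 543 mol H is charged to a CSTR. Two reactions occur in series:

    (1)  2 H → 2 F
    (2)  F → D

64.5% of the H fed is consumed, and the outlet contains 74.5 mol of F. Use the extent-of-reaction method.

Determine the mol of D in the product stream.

Conversion of H: H consumed = 2ξ₁ = 0.645 × 543 → ξ₁ = 175.1 mol.
F balance: n_F = 0 + 2ξ₁ − 1ξ₂ = 74.5 → ξ₂ = (2·175.1 − 74.5)/1 = 275.7 mol.
Outlet amounts (n = n₀ + Σ ν·ξ):
  H: 543 − 2(175.1) = 192.8
  F: 0 + 2(175.1) − 1(275.7) = 74.5
  D: 0 + 1(275.7) = 275.7

276 mol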